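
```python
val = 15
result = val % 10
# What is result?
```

Trace (tracking result):
val = 15  # -> val = 15
result = val % 10  # -> result = 5

Answer: 5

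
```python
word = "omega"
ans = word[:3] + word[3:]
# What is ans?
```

Answer: 'omega'

Derivation:
Trace (tracking ans):
word = 'omega'  # -> word = 'omega'
ans = word[:3] + word[3:]  # -> ans = 'omega'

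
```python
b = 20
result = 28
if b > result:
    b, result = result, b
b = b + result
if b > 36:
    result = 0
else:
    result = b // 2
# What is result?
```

Trace (tracking result):
b = 20  # -> b = 20
result = 28  # -> result = 28
if b > result:  # condition is False
b = b + result  # -> b = 48
if b > 36:  # condition is True
    result = 0  # -> result = 0

Answer: 0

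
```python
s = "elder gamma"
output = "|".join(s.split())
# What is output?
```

Trace (tracking output):
s = 'elder gamma'  # -> s = 'elder gamma'
output = '|'.join(s.split())  # -> output = 'elder|gamma'

Answer: 'elder|gamma'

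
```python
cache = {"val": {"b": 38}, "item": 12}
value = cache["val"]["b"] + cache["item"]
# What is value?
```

Answer: 50

Derivation:
Trace (tracking value):
cache = {'val': {'b': 38}, 'item': 12}  # -> cache = {'val': {'b': 38}, 'item': 12}
value = cache['val']['b'] + cache['item']  # -> value = 50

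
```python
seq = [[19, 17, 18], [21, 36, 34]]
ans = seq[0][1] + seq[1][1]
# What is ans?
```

Trace (tracking ans):
seq = [[19, 17, 18], [21, 36, 34]]  # -> seq = [[19, 17, 18], [21, 36, 34]]
ans = seq[0][1] + seq[1][1]  # -> ans = 53

Answer: 53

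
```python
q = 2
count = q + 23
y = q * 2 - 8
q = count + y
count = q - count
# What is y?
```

Answer: -4

Derivation:
Trace (tracking y):
q = 2  # -> q = 2
count = q + 23  # -> count = 25
y = q * 2 - 8  # -> y = -4
q = count + y  # -> q = 21
count = q - count  # -> count = -4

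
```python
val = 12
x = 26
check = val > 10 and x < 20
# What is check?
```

Trace (tracking check):
val = 12  # -> val = 12
x = 26  # -> x = 26
check = val > 10 and x < 20  # -> check = False

Answer: False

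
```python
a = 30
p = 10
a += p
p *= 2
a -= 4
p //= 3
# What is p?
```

Answer: 6

Derivation:
Trace (tracking p):
a = 30  # -> a = 30
p = 10  # -> p = 10
a += p  # -> a = 40
p *= 2  # -> p = 20
a -= 4  # -> a = 36
p //= 3  # -> p = 6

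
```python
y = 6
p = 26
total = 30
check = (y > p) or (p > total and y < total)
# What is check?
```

Trace (tracking check):
y = 6  # -> y = 6
p = 26  # -> p = 26
total = 30  # -> total = 30
check = y > p or (p > total and y < total)  # -> check = False

Answer: False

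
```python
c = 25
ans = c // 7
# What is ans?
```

Answer: 3

Derivation:
Trace (tracking ans):
c = 25  # -> c = 25
ans = c // 7  # -> ans = 3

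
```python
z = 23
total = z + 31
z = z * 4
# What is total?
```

Trace (tracking total):
z = 23  # -> z = 23
total = z + 31  # -> total = 54
z = z * 4  # -> z = 92

Answer: 54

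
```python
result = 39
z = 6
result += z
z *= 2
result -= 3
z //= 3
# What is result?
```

Trace (tracking result):
result = 39  # -> result = 39
z = 6  # -> z = 6
result += z  # -> result = 45
z *= 2  # -> z = 12
result -= 3  # -> result = 42
z //= 3  # -> z = 4

Answer: 42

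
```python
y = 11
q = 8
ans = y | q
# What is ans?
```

Answer: 11

Derivation:
Trace (tracking ans):
y = 11  # -> y = 11
q = 8  # -> q = 8
ans = y | q  # -> ans = 11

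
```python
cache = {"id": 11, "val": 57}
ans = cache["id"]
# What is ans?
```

Answer: 11

Derivation:
Trace (tracking ans):
cache = {'id': 11, 'val': 57}  # -> cache = {'id': 11, 'val': 57}
ans = cache['id']  # -> ans = 11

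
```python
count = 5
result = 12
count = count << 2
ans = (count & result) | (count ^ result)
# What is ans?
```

Answer: 28

Derivation:
Trace (tracking ans):
count = 5  # -> count = 5
result = 12  # -> result = 12
count = count << 2  # -> count = 20
ans = count & result | count ^ result  # -> ans = 28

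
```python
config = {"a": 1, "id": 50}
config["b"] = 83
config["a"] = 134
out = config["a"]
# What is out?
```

Answer: 134

Derivation:
Trace (tracking out):
config = {'a': 1, 'id': 50}  # -> config = {'a': 1, 'id': 50}
config['b'] = 83  # -> config = {'a': 1, 'id': 50, 'b': 83}
config['a'] = 134  # -> config = {'a': 134, 'id': 50, 'b': 83}
out = config['a']  # -> out = 134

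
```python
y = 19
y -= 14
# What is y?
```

Answer: 5

Derivation:
Trace (tracking y):
y = 19  # -> y = 19
y -= 14  # -> y = 5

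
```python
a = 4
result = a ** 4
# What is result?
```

Answer: 256

Derivation:
Trace (tracking result):
a = 4  # -> a = 4
result = a ** 4  # -> result = 256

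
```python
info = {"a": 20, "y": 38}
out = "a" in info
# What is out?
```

Answer: True

Derivation:
Trace (tracking out):
info = {'a': 20, 'y': 38}  # -> info = {'a': 20, 'y': 38}
out = 'a' in info  # -> out = True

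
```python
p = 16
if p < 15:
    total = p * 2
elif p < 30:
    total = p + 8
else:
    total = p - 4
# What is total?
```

Trace (tracking total):
p = 16  # -> p = 16
if p < 15:  # condition is False
elif p < 30:  # condition is True
    total = p + 8  # -> total = 24

Answer: 24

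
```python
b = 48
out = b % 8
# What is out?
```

Trace (tracking out):
b = 48  # -> b = 48
out = b % 8  # -> out = 0

Answer: 0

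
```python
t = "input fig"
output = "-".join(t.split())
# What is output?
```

Answer: 'input-fig'

Derivation:
Trace (tracking output):
t = 'input fig'  # -> t = 'input fig'
output = '-'.join(t.split())  # -> output = 'input-fig'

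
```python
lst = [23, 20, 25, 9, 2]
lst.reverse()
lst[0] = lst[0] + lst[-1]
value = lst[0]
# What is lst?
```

Answer: [25, 9, 25, 20, 23]

Derivation:
Trace (tracking lst):
lst = [23, 20, 25, 9, 2]  # -> lst = [23, 20, 25, 9, 2]
lst.reverse()  # -> lst = [2, 9, 25, 20, 23]
lst[0] = lst[0] + lst[-1]  # -> lst = [25, 9, 25, 20, 23]
value = lst[0]  # -> value = 25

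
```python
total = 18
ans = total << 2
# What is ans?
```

Answer: 72

Derivation:
Trace (tracking ans):
total = 18  # -> total = 18
ans = total << 2  # -> ans = 72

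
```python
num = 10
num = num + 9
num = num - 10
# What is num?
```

Answer: 9

Derivation:
Trace (tracking num):
num = 10  # -> num = 10
num = num + 9  # -> num = 19
num = num - 10  # -> num = 9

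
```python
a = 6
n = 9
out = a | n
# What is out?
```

Answer: 15

Derivation:
Trace (tracking out):
a = 6  # -> a = 6
n = 9  # -> n = 9
out = a | n  # -> out = 15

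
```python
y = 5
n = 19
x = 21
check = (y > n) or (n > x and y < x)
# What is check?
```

Answer: False

Derivation:
Trace (tracking check):
y = 5  # -> y = 5
n = 19  # -> n = 19
x = 21  # -> x = 21
check = y > n or (n > x and y < x)  # -> check = False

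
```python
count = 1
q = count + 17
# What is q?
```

Trace (tracking q):
count = 1  # -> count = 1
q = count + 17  # -> q = 18

Answer: 18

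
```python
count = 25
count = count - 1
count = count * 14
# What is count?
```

Trace (tracking count):
count = 25  # -> count = 25
count = count - 1  # -> count = 24
count = count * 14  # -> count = 336

Answer: 336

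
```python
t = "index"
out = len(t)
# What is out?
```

Answer: 5

Derivation:
Trace (tracking out):
t = 'index'  # -> t = 'index'
out = len(t)  # -> out = 5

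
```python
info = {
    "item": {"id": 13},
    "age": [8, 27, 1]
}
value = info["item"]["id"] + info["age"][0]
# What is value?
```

Answer: 21

Derivation:
Trace (tracking value):
info = {'item': {'id': 13}, 'age': [8, 27, 1]}  # -> info = {'item': {'id': 13}, 'age': [8, 27, 1]}
value = info['item']['id'] + info['age'][0]  # -> value = 21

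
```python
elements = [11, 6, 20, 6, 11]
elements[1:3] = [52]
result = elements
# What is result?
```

Trace (tracking result):
elements = [11, 6, 20, 6, 11]  # -> elements = [11, 6, 20, 6, 11]
elements[1:3] = [52]  # -> elements = [11, 52, 6, 11]
result = elements  # -> result = [11, 52, 6, 11]

Answer: [11, 52, 6, 11]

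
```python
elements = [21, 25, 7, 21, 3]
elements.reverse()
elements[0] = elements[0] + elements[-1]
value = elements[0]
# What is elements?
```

Answer: [24, 21, 7, 25, 21]

Derivation:
Trace (tracking elements):
elements = [21, 25, 7, 21, 3]  # -> elements = [21, 25, 7, 21, 3]
elements.reverse()  # -> elements = [3, 21, 7, 25, 21]
elements[0] = elements[0] + elements[-1]  # -> elements = [24, 21, 7, 25, 21]
value = elements[0]  # -> value = 24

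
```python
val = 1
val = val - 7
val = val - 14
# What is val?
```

Trace (tracking val):
val = 1  # -> val = 1
val = val - 7  # -> val = -6
val = val - 14  # -> val = -20

Answer: -20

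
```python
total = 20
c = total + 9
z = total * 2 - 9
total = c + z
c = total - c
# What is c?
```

Answer: 31

Derivation:
Trace (tracking c):
total = 20  # -> total = 20
c = total + 9  # -> c = 29
z = total * 2 - 9  # -> z = 31
total = c + z  # -> total = 60
c = total - c  # -> c = 31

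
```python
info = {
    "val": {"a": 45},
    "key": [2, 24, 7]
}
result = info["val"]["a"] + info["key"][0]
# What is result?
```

Trace (tracking result):
info = {'val': {'a': 45}, 'key': [2, 24, 7]}  # -> info = {'val': {'a': 45}, 'key': [2, 24, 7]}
result = info['val']['a'] + info['key'][0]  # -> result = 47

Answer: 47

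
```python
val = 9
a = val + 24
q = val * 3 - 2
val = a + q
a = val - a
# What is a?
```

Answer: 25

Derivation:
Trace (tracking a):
val = 9  # -> val = 9
a = val + 24  # -> a = 33
q = val * 3 - 2  # -> q = 25
val = a + q  # -> val = 58
a = val - a  # -> a = 25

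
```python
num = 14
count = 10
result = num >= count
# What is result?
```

Answer: True

Derivation:
Trace (tracking result):
num = 14  # -> num = 14
count = 10  # -> count = 10
result = num >= count  # -> result = True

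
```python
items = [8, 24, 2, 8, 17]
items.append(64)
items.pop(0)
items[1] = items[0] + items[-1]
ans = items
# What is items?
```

Trace (tracking items):
items = [8, 24, 2, 8, 17]  # -> items = [8, 24, 2, 8, 17]
items.append(64)  # -> items = [8, 24, 2, 8, 17, 64]
items.pop(0)  # -> items = [24, 2, 8, 17, 64]
items[1] = items[0] + items[-1]  # -> items = [24, 88, 8, 17, 64]
ans = items  # -> ans = [24, 88, 8, 17, 64]

Answer: [24, 88, 8, 17, 64]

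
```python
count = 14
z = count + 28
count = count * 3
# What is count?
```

Answer: 42

Derivation:
Trace (tracking count):
count = 14  # -> count = 14
z = count + 28  # -> z = 42
count = count * 3  # -> count = 42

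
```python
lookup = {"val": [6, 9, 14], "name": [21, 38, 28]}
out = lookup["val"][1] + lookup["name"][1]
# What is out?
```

Trace (tracking out):
lookup = {'val': [6, 9, 14], 'name': [21, 38, 28]}  # -> lookup = {'val': [6, 9, 14], 'name': [21, 38, 28]}
out = lookup['val'][1] + lookup['name'][1]  # -> out = 47

Answer: 47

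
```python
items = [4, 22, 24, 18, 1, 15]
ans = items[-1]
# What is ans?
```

Answer: 15

Derivation:
Trace (tracking ans):
items = [4, 22, 24, 18, 1, 15]  # -> items = [4, 22, 24, 18, 1, 15]
ans = items[-1]  # -> ans = 15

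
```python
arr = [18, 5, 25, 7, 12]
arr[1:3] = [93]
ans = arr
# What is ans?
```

Answer: [18, 93, 7, 12]

Derivation:
Trace (tracking ans):
arr = [18, 5, 25, 7, 12]  # -> arr = [18, 5, 25, 7, 12]
arr[1:3] = [93]  # -> arr = [18, 93, 7, 12]
ans = arr  # -> ans = [18, 93, 7, 12]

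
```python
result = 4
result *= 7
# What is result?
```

Trace (tracking result):
result = 4  # -> result = 4
result *= 7  # -> result = 28

Answer: 28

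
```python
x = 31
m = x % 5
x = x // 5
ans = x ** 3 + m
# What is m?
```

Answer: 1

Derivation:
Trace (tracking m):
x = 31  # -> x = 31
m = x % 5  # -> m = 1
x = x // 5  # -> x = 6
ans = x ** 3 + m  # -> ans = 217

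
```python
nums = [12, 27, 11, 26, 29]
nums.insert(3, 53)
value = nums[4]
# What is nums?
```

Trace (tracking nums):
nums = [12, 27, 11, 26, 29]  # -> nums = [12, 27, 11, 26, 29]
nums.insert(3, 53)  # -> nums = [12, 27, 11, 53, 26, 29]
value = nums[4]  # -> value = 26

Answer: [12, 27, 11, 53, 26, 29]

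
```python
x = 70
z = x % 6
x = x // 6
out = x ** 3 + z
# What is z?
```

Answer: 4

Derivation:
Trace (tracking z):
x = 70  # -> x = 70
z = x % 6  # -> z = 4
x = x // 6  # -> x = 11
out = x ** 3 + z  # -> out = 1335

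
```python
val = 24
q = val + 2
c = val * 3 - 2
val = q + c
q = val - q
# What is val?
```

Answer: 96

Derivation:
Trace (tracking val):
val = 24  # -> val = 24
q = val + 2  # -> q = 26
c = val * 3 - 2  # -> c = 70
val = q + c  # -> val = 96
q = val - q  # -> q = 70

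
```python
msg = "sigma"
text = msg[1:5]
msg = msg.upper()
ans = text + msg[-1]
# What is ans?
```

Trace (tracking ans):
msg = 'sigma'  # -> msg = 'sigma'
text = msg[1:5]  # -> text = 'igma'
msg = msg.upper()  # -> msg = 'SIGMA'
ans = text + msg[-1]  # -> ans = 'igmaA'

Answer: 'igmaA'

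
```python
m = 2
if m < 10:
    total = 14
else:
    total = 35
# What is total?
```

Trace (tracking total):
m = 2  # -> m = 2
if m < 10:  # condition is True
    total = 14  # -> total = 14

Answer: 14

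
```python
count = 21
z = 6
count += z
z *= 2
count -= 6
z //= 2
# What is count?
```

Answer: 21

Derivation:
Trace (tracking count):
count = 21  # -> count = 21
z = 6  # -> z = 6
count += z  # -> count = 27
z *= 2  # -> z = 12
count -= 6  # -> count = 21
z //= 2  # -> z = 6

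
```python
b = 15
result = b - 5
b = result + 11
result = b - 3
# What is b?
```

Trace (tracking b):
b = 15  # -> b = 15
result = b - 5  # -> result = 10
b = result + 11  # -> b = 21
result = b - 3  # -> result = 18

Answer: 21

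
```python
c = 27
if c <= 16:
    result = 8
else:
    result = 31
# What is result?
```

Answer: 31

Derivation:
Trace (tracking result):
c = 27  # -> c = 27
if c <= 16:  # condition is False
else:
    result = 31  # -> result = 31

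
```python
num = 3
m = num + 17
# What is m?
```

Answer: 20

Derivation:
Trace (tracking m):
num = 3  # -> num = 3
m = num + 17  # -> m = 20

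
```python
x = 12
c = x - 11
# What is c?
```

Answer: 1

Derivation:
Trace (tracking c):
x = 12  # -> x = 12
c = x - 11  # -> c = 1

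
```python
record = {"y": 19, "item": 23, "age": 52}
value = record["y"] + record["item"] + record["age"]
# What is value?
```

Answer: 94

Derivation:
Trace (tracking value):
record = {'y': 19, 'item': 23, 'age': 52}  # -> record = {'y': 19, 'item': 23, 'age': 52}
value = record['y'] + record['item'] + record['age']  # -> value = 94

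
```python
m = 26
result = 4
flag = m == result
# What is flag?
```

Answer: False

Derivation:
Trace (tracking flag):
m = 26  # -> m = 26
result = 4  # -> result = 4
flag = m == result  # -> flag = False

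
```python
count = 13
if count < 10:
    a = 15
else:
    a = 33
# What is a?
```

Trace (tracking a):
count = 13  # -> count = 13
if count < 10:  # condition is False
else:
    a = 33  # -> a = 33

Answer: 33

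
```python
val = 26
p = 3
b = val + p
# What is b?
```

Answer: 29

Derivation:
Trace (tracking b):
val = 26  # -> val = 26
p = 3  # -> p = 3
b = val + p  # -> b = 29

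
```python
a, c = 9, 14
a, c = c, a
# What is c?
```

Trace (tracking c):
a, c = (9, 14)  # -> a = 9, c = 14
a, c = (c, a)  # -> a = 14, c = 9

Answer: 9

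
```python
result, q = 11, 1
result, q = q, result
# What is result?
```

Trace (tracking result):
result, q = (11, 1)  # -> result = 11, q = 1
result, q = (q, result)  # -> result = 1, q = 11

Answer: 1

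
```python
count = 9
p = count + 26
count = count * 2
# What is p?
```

Trace (tracking p):
count = 9  # -> count = 9
p = count + 26  # -> p = 35
count = count * 2  # -> count = 18

Answer: 35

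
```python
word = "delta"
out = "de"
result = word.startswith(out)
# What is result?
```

Trace (tracking result):
word = 'delta'  # -> word = 'delta'
out = 'de'  # -> out = 'de'
result = word.startswith(out)  # -> result = True

Answer: True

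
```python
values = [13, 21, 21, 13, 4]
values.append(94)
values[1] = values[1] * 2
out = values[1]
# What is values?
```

Answer: [13, 42, 21, 13, 4, 94]

Derivation:
Trace (tracking values):
values = [13, 21, 21, 13, 4]  # -> values = [13, 21, 21, 13, 4]
values.append(94)  # -> values = [13, 21, 21, 13, 4, 94]
values[1] = values[1] * 2  # -> values = [13, 42, 21, 13, 4, 94]
out = values[1]  # -> out = 42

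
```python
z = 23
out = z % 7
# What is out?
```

Answer: 2

Derivation:
Trace (tracking out):
z = 23  # -> z = 23
out = z % 7  # -> out = 2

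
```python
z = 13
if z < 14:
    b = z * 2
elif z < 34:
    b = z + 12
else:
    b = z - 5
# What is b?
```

Answer: 26

Derivation:
Trace (tracking b):
z = 13  # -> z = 13
if z < 14:  # condition is True
    b = z * 2  # -> b = 26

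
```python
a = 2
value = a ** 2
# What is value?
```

Answer: 4

Derivation:
Trace (tracking value):
a = 2  # -> a = 2
value = a ** 2  # -> value = 4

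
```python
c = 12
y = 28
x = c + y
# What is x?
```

Trace (tracking x):
c = 12  # -> c = 12
y = 28  # -> y = 28
x = c + y  # -> x = 40

Answer: 40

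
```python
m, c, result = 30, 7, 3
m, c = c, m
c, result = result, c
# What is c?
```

Trace (tracking c):
m, c, result = (30, 7, 3)  # -> m = 30, c = 7, result = 3
m, c = (c, m)  # -> m = 7, c = 30
c, result = (result, c)  # -> c = 3, result = 30

Answer: 3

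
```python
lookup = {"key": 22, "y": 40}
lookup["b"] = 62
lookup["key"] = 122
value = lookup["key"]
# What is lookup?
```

Answer: {'key': 122, 'y': 40, 'b': 62}

Derivation:
Trace (tracking lookup):
lookup = {'key': 22, 'y': 40}  # -> lookup = {'key': 22, 'y': 40}
lookup['b'] = 62  # -> lookup = {'key': 22, 'y': 40, 'b': 62}
lookup['key'] = 122  # -> lookup = {'key': 122, 'y': 40, 'b': 62}
value = lookup['key']  # -> value = 122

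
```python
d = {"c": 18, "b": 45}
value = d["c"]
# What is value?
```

Trace (tracking value):
d = {'c': 18, 'b': 45}  # -> d = {'c': 18, 'b': 45}
value = d['c']  # -> value = 18

Answer: 18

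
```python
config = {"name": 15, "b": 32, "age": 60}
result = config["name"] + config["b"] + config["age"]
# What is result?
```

Answer: 107

Derivation:
Trace (tracking result):
config = {'name': 15, 'b': 32, 'age': 60}  # -> config = {'name': 15, 'b': 32, 'age': 60}
result = config['name'] + config['b'] + config['age']  # -> result = 107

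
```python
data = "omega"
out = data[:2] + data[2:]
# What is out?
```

Answer: 'omega'

Derivation:
Trace (tracking out):
data = 'omega'  # -> data = 'omega'
out = data[:2] + data[2:]  # -> out = 'omega'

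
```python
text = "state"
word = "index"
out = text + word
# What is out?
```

Answer: 'stateindex'

Derivation:
Trace (tracking out):
text = 'state'  # -> text = 'state'
word = 'index'  # -> word = 'index'
out = text + word  # -> out = 'stateindex'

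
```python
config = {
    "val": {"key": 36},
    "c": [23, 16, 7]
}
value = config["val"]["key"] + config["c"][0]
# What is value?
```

Answer: 59

Derivation:
Trace (tracking value):
config = {'val': {'key': 36}, 'c': [23, 16, 7]}  # -> config = {'val': {'key': 36}, 'c': [23, 16, 7]}
value = config['val']['key'] + config['c'][0]  # -> value = 59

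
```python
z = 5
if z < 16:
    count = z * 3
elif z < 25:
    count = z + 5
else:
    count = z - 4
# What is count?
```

Trace (tracking count):
z = 5  # -> z = 5
if z < 16:  # condition is True
    count = z * 3  # -> count = 15

Answer: 15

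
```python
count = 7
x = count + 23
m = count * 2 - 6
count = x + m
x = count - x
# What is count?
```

Answer: 38

Derivation:
Trace (tracking count):
count = 7  # -> count = 7
x = count + 23  # -> x = 30
m = count * 2 - 6  # -> m = 8
count = x + m  # -> count = 38
x = count - x  # -> x = 8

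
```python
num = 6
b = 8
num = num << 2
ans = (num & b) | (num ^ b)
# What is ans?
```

Answer: 24

Derivation:
Trace (tracking ans):
num = 6  # -> num = 6
b = 8  # -> b = 8
num = num << 2  # -> num = 24
ans = num & b | num ^ b  # -> ans = 24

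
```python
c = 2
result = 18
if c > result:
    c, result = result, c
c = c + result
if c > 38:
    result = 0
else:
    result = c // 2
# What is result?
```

Trace (tracking result):
c = 2  # -> c = 2
result = 18  # -> result = 18
if c > result:  # condition is False
c = c + result  # -> c = 20
if c > 38:  # condition is False
else:
    result = c // 2  # -> result = 10

Answer: 10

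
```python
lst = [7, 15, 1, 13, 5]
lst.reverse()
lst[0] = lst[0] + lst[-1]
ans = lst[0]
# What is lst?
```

Trace (tracking lst):
lst = [7, 15, 1, 13, 5]  # -> lst = [7, 15, 1, 13, 5]
lst.reverse()  # -> lst = [5, 13, 1, 15, 7]
lst[0] = lst[0] + lst[-1]  # -> lst = [12, 13, 1, 15, 7]
ans = lst[0]  # -> ans = 12

Answer: [12, 13, 1, 15, 7]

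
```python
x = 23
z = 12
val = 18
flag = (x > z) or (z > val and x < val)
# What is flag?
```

Answer: True

Derivation:
Trace (tracking flag):
x = 23  # -> x = 23
z = 12  # -> z = 12
val = 18  # -> val = 18
flag = x > z or (z > val and x < val)  # -> flag = True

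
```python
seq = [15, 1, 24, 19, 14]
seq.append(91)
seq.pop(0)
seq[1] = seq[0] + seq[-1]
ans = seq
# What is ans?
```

Trace (tracking ans):
seq = [15, 1, 24, 19, 14]  # -> seq = [15, 1, 24, 19, 14]
seq.append(91)  # -> seq = [15, 1, 24, 19, 14, 91]
seq.pop(0)  # -> seq = [1, 24, 19, 14, 91]
seq[1] = seq[0] + seq[-1]  # -> seq = [1, 92, 19, 14, 91]
ans = seq  # -> ans = [1, 92, 19, 14, 91]

Answer: [1, 92, 19, 14, 91]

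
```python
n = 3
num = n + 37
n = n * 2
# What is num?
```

Answer: 40

Derivation:
Trace (tracking num):
n = 3  # -> n = 3
num = n + 37  # -> num = 40
n = n * 2  # -> n = 6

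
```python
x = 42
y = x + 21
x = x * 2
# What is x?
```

Answer: 84

Derivation:
Trace (tracking x):
x = 42  # -> x = 42
y = x + 21  # -> y = 63
x = x * 2  # -> x = 84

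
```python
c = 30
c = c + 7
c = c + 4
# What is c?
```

Trace (tracking c):
c = 30  # -> c = 30
c = c + 7  # -> c = 37
c = c + 4  # -> c = 41

Answer: 41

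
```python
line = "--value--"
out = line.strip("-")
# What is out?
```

Answer: 'value'

Derivation:
Trace (tracking out):
line = '--value--'  # -> line = '--value--'
out = line.strip('-')  # -> out = 'value'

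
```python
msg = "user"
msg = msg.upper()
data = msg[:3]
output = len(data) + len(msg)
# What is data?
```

Trace (tracking data):
msg = 'user'  # -> msg = 'user'
msg = msg.upper()  # -> msg = 'USER'
data = msg[:3]  # -> data = 'USE'
output = len(data) + len(msg)  # -> output = 7

Answer: 'USE'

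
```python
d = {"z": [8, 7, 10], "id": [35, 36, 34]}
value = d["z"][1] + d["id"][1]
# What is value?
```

Trace (tracking value):
d = {'z': [8, 7, 10], 'id': [35, 36, 34]}  # -> d = {'z': [8, 7, 10], 'id': [35, 36, 34]}
value = d['z'][1] + d['id'][1]  # -> value = 43

Answer: 43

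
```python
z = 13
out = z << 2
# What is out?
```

Trace (tracking out):
z = 13  # -> z = 13
out = z << 2  # -> out = 52

Answer: 52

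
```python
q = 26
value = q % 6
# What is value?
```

Answer: 2

Derivation:
Trace (tracking value):
q = 26  # -> q = 26
value = q % 6  # -> value = 2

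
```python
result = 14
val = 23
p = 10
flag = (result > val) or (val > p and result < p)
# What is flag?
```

Trace (tracking flag):
result = 14  # -> result = 14
val = 23  # -> val = 23
p = 10  # -> p = 10
flag = result > val or (val > p and result < p)  # -> flag = False

Answer: False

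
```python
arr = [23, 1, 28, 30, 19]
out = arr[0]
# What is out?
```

Trace (tracking out):
arr = [23, 1, 28, 30, 19]  # -> arr = [23, 1, 28, 30, 19]
out = arr[0]  # -> out = 23

Answer: 23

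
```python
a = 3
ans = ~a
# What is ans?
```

Answer: -4

Derivation:
Trace (tracking ans):
a = 3  # -> a = 3
ans = ~a  # -> ans = -4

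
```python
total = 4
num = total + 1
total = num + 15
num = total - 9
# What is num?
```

Trace (tracking num):
total = 4  # -> total = 4
num = total + 1  # -> num = 5
total = num + 15  # -> total = 20
num = total - 9  # -> num = 11

Answer: 11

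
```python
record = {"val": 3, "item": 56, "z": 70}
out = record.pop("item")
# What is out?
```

Answer: 56

Derivation:
Trace (tracking out):
record = {'val': 3, 'item': 56, 'z': 70}  # -> record = {'val': 3, 'item': 56, 'z': 70}
out = record.pop('item')  # -> out = 56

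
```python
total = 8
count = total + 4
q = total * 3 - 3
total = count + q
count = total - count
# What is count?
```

Answer: 21

Derivation:
Trace (tracking count):
total = 8  # -> total = 8
count = total + 4  # -> count = 12
q = total * 3 - 3  # -> q = 21
total = count + q  # -> total = 33
count = total - count  # -> count = 21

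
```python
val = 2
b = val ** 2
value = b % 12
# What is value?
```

Trace (tracking value):
val = 2  # -> val = 2
b = val ** 2  # -> b = 4
value = b % 12  # -> value = 4

Answer: 4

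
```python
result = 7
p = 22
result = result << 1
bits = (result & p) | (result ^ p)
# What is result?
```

Answer: 14

Derivation:
Trace (tracking result):
result = 7  # -> result = 7
p = 22  # -> p = 22
result = result << 1  # -> result = 14
bits = result & p | result ^ p  # -> bits = 30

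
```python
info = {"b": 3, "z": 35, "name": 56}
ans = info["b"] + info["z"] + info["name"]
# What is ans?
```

Answer: 94

Derivation:
Trace (tracking ans):
info = {'b': 3, 'z': 35, 'name': 56}  # -> info = {'b': 3, 'z': 35, 'name': 56}
ans = info['b'] + info['z'] + info['name']  # -> ans = 94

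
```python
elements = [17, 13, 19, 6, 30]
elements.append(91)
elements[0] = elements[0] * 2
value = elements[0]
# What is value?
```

Answer: 34

Derivation:
Trace (tracking value):
elements = [17, 13, 19, 6, 30]  # -> elements = [17, 13, 19, 6, 30]
elements.append(91)  # -> elements = [17, 13, 19, 6, 30, 91]
elements[0] = elements[0] * 2  # -> elements = [34, 13, 19, 6, 30, 91]
value = elements[0]  # -> value = 34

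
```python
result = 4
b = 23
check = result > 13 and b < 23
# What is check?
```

Trace (tracking check):
result = 4  # -> result = 4
b = 23  # -> b = 23
check = result > 13 and b < 23  # -> check = False

Answer: False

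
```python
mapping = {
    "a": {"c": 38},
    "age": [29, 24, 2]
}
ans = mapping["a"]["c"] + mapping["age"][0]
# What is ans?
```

Answer: 67

Derivation:
Trace (tracking ans):
mapping = {'a': {'c': 38}, 'age': [29, 24, 2]}  # -> mapping = {'a': {'c': 38}, 'age': [29, 24, 2]}
ans = mapping['a']['c'] + mapping['age'][0]  # -> ans = 67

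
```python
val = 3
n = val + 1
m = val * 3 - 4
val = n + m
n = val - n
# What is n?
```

Answer: 5

Derivation:
Trace (tracking n):
val = 3  # -> val = 3
n = val + 1  # -> n = 4
m = val * 3 - 4  # -> m = 5
val = n + m  # -> val = 9
n = val - n  # -> n = 5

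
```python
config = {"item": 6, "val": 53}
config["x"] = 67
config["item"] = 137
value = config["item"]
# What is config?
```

Answer: {'item': 137, 'val': 53, 'x': 67}

Derivation:
Trace (tracking config):
config = {'item': 6, 'val': 53}  # -> config = {'item': 6, 'val': 53}
config['x'] = 67  # -> config = {'item': 6, 'val': 53, 'x': 67}
config['item'] = 137  # -> config = {'item': 137, 'val': 53, 'x': 67}
value = config['item']  # -> value = 137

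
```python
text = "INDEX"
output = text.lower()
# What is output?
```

Answer: 'index'

Derivation:
Trace (tracking output):
text = 'INDEX'  # -> text = 'INDEX'
output = text.lower()  # -> output = 'index'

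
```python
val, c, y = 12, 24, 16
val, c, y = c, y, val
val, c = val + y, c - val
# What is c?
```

Answer: -8

Derivation:
Trace (tracking c):
val, c, y = (12, 24, 16)  # -> val = 12, c = 24, y = 16
val, c, y = (c, y, val)  # -> val = 24, c = 16, y = 12
val, c = (val + y, c - val)  # -> val = 36, c = -8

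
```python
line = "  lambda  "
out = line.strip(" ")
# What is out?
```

Answer: 'lambda'

Derivation:
Trace (tracking out):
line = '  lambda  '  # -> line = '  lambda  '
out = line.strip(' ')  # -> out = 'lambda'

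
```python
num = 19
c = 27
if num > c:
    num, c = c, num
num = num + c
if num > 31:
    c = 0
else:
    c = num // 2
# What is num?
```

Answer: 46

Derivation:
Trace (tracking num):
num = 19  # -> num = 19
c = 27  # -> c = 27
if num > c:  # condition is False
num = num + c  # -> num = 46
if num > 31:  # condition is True
    c = 0  # -> c = 0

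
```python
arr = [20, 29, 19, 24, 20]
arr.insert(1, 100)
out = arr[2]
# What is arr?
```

Trace (tracking arr):
arr = [20, 29, 19, 24, 20]  # -> arr = [20, 29, 19, 24, 20]
arr.insert(1, 100)  # -> arr = [20, 100, 29, 19, 24, 20]
out = arr[2]  # -> out = 29

Answer: [20, 100, 29, 19, 24, 20]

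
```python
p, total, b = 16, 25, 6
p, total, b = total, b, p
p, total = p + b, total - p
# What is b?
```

Trace (tracking b):
p, total, b = (16, 25, 6)  # -> p = 16, total = 25, b = 6
p, total, b = (total, b, p)  # -> p = 25, total = 6, b = 16
p, total = (p + b, total - p)  # -> p = 41, total = -19

Answer: 16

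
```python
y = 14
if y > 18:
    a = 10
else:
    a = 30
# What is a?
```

Trace (tracking a):
y = 14  # -> y = 14
if y > 18:  # condition is False
else:
    a = 30  # -> a = 30

Answer: 30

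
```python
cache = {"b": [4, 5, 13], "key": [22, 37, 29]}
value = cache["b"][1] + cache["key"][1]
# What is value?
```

Answer: 42

Derivation:
Trace (tracking value):
cache = {'b': [4, 5, 13], 'key': [22, 37, 29]}  # -> cache = {'b': [4, 5, 13], 'key': [22, 37, 29]}
value = cache['b'][1] + cache['key'][1]  # -> value = 42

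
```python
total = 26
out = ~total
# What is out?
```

Answer: -27

Derivation:
Trace (tracking out):
total = 26  # -> total = 26
out = ~total  # -> out = -27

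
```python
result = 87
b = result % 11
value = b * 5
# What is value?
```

Answer: 50

Derivation:
Trace (tracking value):
result = 87  # -> result = 87
b = result % 11  # -> b = 10
value = b * 5  # -> value = 50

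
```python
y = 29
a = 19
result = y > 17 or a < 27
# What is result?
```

Answer: True

Derivation:
Trace (tracking result):
y = 29  # -> y = 29
a = 19  # -> a = 19
result = y > 17 or a < 27  # -> result = True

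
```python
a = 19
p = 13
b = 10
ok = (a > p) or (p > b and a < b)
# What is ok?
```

Answer: True

Derivation:
Trace (tracking ok):
a = 19  # -> a = 19
p = 13  # -> p = 13
b = 10  # -> b = 10
ok = a > p or (p > b and a < b)  # -> ok = True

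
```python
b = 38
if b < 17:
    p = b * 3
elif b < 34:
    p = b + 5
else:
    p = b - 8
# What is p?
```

Answer: 30

Derivation:
Trace (tracking p):
b = 38  # -> b = 38
if b < 17:  # condition is False
elif b < 34:  # condition is False
else:
    p = b - 8  # -> p = 30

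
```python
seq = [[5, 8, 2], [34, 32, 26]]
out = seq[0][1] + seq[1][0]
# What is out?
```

Answer: 42

Derivation:
Trace (tracking out):
seq = [[5, 8, 2], [34, 32, 26]]  # -> seq = [[5, 8, 2], [34, 32, 26]]
out = seq[0][1] + seq[1][0]  # -> out = 42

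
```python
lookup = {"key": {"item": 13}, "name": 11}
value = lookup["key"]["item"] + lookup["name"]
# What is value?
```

Trace (tracking value):
lookup = {'key': {'item': 13}, 'name': 11}  # -> lookup = {'key': {'item': 13}, 'name': 11}
value = lookup['key']['item'] + lookup['name']  # -> value = 24

Answer: 24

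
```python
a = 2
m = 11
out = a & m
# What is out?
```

Trace (tracking out):
a = 2  # -> a = 2
m = 11  # -> m = 11
out = a & m  # -> out = 2

Answer: 2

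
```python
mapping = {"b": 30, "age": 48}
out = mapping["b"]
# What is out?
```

Answer: 30

Derivation:
Trace (tracking out):
mapping = {'b': 30, 'age': 48}  # -> mapping = {'b': 30, 'age': 48}
out = mapping['b']  # -> out = 30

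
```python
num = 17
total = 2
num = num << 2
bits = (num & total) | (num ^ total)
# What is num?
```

Answer: 68

Derivation:
Trace (tracking num):
num = 17  # -> num = 17
total = 2  # -> total = 2
num = num << 2  # -> num = 68
bits = num & total | num ^ total  # -> bits = 70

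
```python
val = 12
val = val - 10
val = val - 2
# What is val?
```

Answer: 0

Derivation:
Trace (tracking val):
val = 12  # -> val = 12
val = val - 10  # -> val = 2
val = val - 2  # -> val = 0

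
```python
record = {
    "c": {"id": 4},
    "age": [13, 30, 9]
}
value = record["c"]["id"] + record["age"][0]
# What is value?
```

Trace (tracking value):
record = {'c': {'id': 4}, 'age': [13, 30, 9]}  # -> record = {'c': {'id': 4}, 'age': [13, 30, 9]}
value = record['c']['id'] + record['age'][0]  # -> value = 17

Answer: 17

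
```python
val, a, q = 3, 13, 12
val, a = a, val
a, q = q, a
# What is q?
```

Trace (tracking q):
val, a, q = (3, 13, 12)  # -> val = 3, a = 13, q = 12
val, a = (a, val)  # -> val = 13, a = 3
a, q = (q, a)  # -> a = 12, q = 3

Answer: 3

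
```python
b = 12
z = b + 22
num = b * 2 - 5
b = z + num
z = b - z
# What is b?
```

Trace (tracking b):
b = 12  # -> b = 12
z = b + 22  # -> z = 34
num = b * 2 - 5  # -> num = 19
b = z + num  # -> b = 53
z = b - z  # -> z = 19

Answer: 53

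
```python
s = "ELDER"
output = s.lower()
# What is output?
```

Trace (tracking output):
s = 'ELDER'  # -> s = 'ELDER'
output = s.lower()  # -> output = 'elder'

Answer: 'elder'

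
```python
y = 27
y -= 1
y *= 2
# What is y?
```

Trace (tracking y):
y = 27  # -> y = 27
y -= 1  # -> y = 26
y *= 2  # -> y = 52

Answer: 52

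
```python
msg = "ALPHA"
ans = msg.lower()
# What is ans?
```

Answer: 'alpha'

Derivation:
Trace (tracking ans):
msg = 'ALPHA'  # -> msg = 'ALPHA'
ans = msg.lower()  # -> ans = 'alpha'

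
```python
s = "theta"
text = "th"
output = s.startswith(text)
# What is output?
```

Answer: True

Derivation:
Trace (tracking output):
s = 'theta'  # -> s = 'theta'
text = 'th'  # -> text = 'th'
output = s.startswith(text)  # -> output = True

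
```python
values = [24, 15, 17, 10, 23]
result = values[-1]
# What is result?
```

Trace (tracking result):
values = [24, 15, 17, 10, 23]  # -> values = [24, 15, 17, 10, 23]
result = values[-1]  # -> result = 23

Answer: 23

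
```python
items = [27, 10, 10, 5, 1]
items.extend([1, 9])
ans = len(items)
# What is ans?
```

Trace (tracking ans):
items = [27, 10, 10, 5, 1]  # -> items = [27, 10, 10, 5, 1]
items.extend([1, 9])  # -> items = [27, 10, 10, 5, 1, 1, 9]
ans = len(items)  # -> ans = 7

Answer: 7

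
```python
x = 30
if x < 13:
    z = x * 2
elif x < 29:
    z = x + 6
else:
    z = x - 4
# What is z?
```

Answer: 26

Derivation:
Trace (tracking z):
x = 30  # -> x = 30
if x < 13:  # condition is False
elif x < 29:  # condition is False
else:
    z = x - 4  # -> z = 26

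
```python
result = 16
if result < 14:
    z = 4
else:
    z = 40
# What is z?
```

Trace (tracking z):
result = 16  # -> result = 16
if result < 14:  # condition is False
else:
    z = 40  # -> z = 40

Answer: 40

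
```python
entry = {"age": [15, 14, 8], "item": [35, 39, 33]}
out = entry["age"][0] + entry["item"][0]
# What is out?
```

Answer: 50

Derivation:
Trace (tracking out):
entry = {'age': [15, 14, 8], 'item': [35, 39, 33]}  # -> entry = {'age': [15, 14, 8], 'item': [35, 39, 33]}
out = entry['age'][0] + entry['item'][0]  # -> out = 50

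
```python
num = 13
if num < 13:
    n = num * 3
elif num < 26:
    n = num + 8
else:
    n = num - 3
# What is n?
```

Trace (tracking n):
num = 13  # -> num = 13
if num < 13:  # condition is False
elif num < 26:  # condition is True
    n = num + 8  # -> n = 21

Answer: 21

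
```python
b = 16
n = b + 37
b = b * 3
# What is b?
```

Answer: 48

Derivation:
Trace (tracking b):
b = 16  # -> b = 16
n = b + 37  # -> n = 53
b = b * 3  # -> b = 48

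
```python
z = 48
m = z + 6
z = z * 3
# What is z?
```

Trace (tracking z):
z = 48  # -> z = 48
m = z + 6  # -> m = 54
z = z * 3  # -> z = 144

Answer: 144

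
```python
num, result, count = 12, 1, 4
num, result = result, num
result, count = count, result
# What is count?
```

Answer: 12

Derivation:
Trace (tracking count):
num, result, count = (12, 1, 4)  # -> num = 12, result = 1, count = 4
num, result = (result, num)  # -> num = 1, result = 12
result, count = (count, result)  # -> result = 4, count = 12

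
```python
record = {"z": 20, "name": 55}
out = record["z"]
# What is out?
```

Trace (tracking out):
record = {'z': 20, 'name': 55}  # -> record = {'z': 20, 'name': 55}
out = record['z']  # -> out = 20

Answer: 20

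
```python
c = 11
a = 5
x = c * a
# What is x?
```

Trace (tracking x):
c = 11  # -> c = 11
a = 5  # -> a = 5
x = c * a  # -> x = 55

Answer: 55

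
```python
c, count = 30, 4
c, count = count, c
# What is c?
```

Answer: 4

Derivation:
Trace (tracking c):
c, count = (30, 4)  # -> c = 30, count = 4
c, count = (count, c)  # -> c = 4, count = 30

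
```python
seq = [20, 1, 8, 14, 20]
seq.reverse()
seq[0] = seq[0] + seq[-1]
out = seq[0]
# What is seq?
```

Trace (tracking seq):
seq = [20, 1, 8, 14, 20]  # -> seq = [20, 1, 8, 14, 20]
seq.reverse()  # -> seq = [20, 14, 8, 1, 20]
seq[0] = seq[0] + seq[-1]  # -> seq = [40, 14, 8, 1, 20]
out = seq[0]  # -> out = 40

Answer: [40, 14, 8, 1, 20]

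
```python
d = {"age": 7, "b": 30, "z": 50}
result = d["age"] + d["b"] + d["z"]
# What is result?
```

Answer: 87

Derivation:
Trace (tracking result):
d = {'age': 7, 'b': 30, 'z': 50}  # -> d = {'age': 7, 'b': 30, 'z': 50}
result = d['age'] + d['b'] + d['z']  # -> result = 87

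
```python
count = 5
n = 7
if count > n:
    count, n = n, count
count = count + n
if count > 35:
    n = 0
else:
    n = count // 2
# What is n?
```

Trace (tracking n):
count = 5  # -> count = 5
n = 7  # -> n = 7
if count > n:  # condition is False
count = count + n  # -> count = 12
if count > 35:  # condition is False
else:
    n = count // 2  # -> n = 6

Answer: 6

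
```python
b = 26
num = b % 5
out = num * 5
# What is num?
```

Answer: 1

Derivation:
Trace (tracking num):
b = 26  # -> b = 26
num = b % 5  # -> num = 1
out = num * 5  # -> out = 5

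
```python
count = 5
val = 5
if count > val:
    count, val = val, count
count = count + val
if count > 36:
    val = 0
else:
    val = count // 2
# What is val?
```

Answer: 5

Derivation:
Trace (tracking val):
count = 5  # -> count = 5
val = 5  # -> val = 5
if count > val:  # condition is False
count = count + val  # -> count = 10
if count > 36:  # condition is False
else:
    val = count // 2  # -> val = 5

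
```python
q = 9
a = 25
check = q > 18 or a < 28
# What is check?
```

Answer: True

Derivation:
Trace (tracking check):
q = 9  # -> q = 9
a = 25  # -> a = 25
check = q > 18 or a < 28  # -> check = True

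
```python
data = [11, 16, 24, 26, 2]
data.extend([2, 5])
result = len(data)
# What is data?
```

Trace (tracking data):
data = [11, 16, 24, 26, 2]  # -> data = [11, 16, 24, 26, 2]
data.extend([2, 5])  # -> data = [11, 16, 24, 26, 2, 2, 5]
result = len(data)  # -> result = 7

Answer: [11, 16, 24, 26, 2, 2, 5]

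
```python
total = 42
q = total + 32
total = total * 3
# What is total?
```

Answer: 126

Derivation:
Trace (tracking total):
total = 42  # -> total = 42
q = total + 32  # -> q = 74
total = total * 3  # -> total = 126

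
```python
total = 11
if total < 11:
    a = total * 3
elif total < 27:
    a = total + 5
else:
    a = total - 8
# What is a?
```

Trace (tracking a):
total = 11  # -> total = 11
if total < 11:  # condition is False
elif total < 27:  # condition is True
    a = total + 5  # -> a = 16

Answer: 16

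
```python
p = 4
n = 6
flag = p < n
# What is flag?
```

Trace (tracking flag):
p = 4  # -> p = 4
n = 6  # -> n = 6
flag = p < n  # -> flag = True

Answer: True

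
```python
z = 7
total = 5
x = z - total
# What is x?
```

Answer: 2

Derivation:
Trace (tracking x):
z = 7  # -> z = 7
total = 5  # -> total = 5
x = z - total  # -> x = 2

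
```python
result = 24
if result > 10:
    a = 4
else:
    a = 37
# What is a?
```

Trace (tracking a):
result = 24  # -> result = 24
if result > 10:  # condition is True
    a = 4  # -> a = 4

Answer: 4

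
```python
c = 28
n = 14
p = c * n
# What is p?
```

Answer: 392

Derivation:
Trace (tracking p):
c = 28  # -> c = 28
n = 14  # -> n = 14
p = c * n  # -> p = 392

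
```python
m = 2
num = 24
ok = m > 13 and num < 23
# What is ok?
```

Trace (tracking ok):
m = 2  # -> m = 2
num = 24  # -> num = 24
ok = m > 13 and num < 23  # -> ok = False

Answer: False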